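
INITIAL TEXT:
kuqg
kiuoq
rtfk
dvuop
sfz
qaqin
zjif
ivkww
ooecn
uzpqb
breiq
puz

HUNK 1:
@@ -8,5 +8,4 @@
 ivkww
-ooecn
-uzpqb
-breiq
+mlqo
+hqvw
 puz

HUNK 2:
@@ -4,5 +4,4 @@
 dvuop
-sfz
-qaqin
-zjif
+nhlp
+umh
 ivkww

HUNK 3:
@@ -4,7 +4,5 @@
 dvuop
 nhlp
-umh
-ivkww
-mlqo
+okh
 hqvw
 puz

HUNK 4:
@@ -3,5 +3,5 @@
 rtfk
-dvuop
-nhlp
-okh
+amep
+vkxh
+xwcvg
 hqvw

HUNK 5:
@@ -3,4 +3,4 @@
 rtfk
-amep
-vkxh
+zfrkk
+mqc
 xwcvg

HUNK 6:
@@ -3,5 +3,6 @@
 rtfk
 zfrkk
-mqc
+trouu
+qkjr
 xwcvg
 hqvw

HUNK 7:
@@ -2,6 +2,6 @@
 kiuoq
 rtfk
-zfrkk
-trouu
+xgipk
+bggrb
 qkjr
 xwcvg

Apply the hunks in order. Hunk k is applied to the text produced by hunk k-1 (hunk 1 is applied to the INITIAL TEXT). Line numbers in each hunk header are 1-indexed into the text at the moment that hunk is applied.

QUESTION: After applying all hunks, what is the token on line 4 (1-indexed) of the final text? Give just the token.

Answer: xgipk

Derivation:
Hunk 1: at line 8 remove [ooecn,uzpqb,breiq] add [mlqo,hqvw] -> 11 lines: kuqg kiuoq rtfk dvuop sfz qaqin zjif ivkww mlqo hqvw puz
Hunk 2: at line 4 remove [sfz,qaqin,zjif] add [nhlp,umh] -> 10 lines: kuqg kiuoq rtfk dvuop nhlp umh ivkww mlqo hqvw puz
Hunk 3: at line 4 remove [umh,ivkww,mlqo] add [okh] -> 8 lines: kuqg kiuoq rtfk dvuop nhlp okh hqvw puz
Hunk 4: at line 3 remove [dvuop,nhlp,okh] add [amep,vkxh,xwcvg] -> 8 lines: kuqg kiuoq rtfk amep vkxh xwcvg hqvw puz
Hunk 5: at line 3 remove [amep,vkxh] add [zfrkk,mqc] -> 8 lines: kuqg kiuoq rtfk zfrkk mqc xwcvg hqvw puz
Hunk 6: at line 3 remove [mqc] add [trouu,qkjr] -> 9 lines: kuqg kiuoq rtfk zfrkk trouu qkjr xwcvg hqvw puz
Hunk 7: at line 2 remove [zfrkk,trouu] add [xgipk,bggrb] -> 9 lines: kuqg kiuoq rtfk xgipk bggrb qkjr xwcvg hqvw puz
Final line 4: xgipk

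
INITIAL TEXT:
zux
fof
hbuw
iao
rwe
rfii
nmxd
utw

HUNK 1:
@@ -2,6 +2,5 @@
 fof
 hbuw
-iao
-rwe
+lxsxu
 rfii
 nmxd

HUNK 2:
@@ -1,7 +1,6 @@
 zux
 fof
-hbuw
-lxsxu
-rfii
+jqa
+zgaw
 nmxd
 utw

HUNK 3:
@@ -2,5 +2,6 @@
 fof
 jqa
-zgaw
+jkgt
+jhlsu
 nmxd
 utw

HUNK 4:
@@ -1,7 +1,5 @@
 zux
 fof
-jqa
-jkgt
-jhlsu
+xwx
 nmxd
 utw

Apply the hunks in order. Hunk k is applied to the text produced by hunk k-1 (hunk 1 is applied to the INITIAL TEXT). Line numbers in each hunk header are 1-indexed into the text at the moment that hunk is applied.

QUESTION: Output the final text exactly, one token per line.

Hunk 1: at line 2 remove [iao,rwe] add [lxsxu] -> 7 lines: zux fof hbuw lxsxu rfii nmxd utw
Hunk 2: at line 1 remove [hbuw,lxsxu,rfii] add [jqa,zgaw] -> 6 lines: zux fof jqa zgaw nmxd utw
Hunk 3: at line 2 remove [zgaw] add [jkgt,jhlsu] -> 7 lines: zux fof jqa jkgt jhlsu nmxd utw
Hunk 4: at line 1 remove [jqa,jkgt,jhlsu] add [xwx] -> 5 lines: zux fof xwx nmxd utw

Answer: zux
fof
xwx
nmxd
utw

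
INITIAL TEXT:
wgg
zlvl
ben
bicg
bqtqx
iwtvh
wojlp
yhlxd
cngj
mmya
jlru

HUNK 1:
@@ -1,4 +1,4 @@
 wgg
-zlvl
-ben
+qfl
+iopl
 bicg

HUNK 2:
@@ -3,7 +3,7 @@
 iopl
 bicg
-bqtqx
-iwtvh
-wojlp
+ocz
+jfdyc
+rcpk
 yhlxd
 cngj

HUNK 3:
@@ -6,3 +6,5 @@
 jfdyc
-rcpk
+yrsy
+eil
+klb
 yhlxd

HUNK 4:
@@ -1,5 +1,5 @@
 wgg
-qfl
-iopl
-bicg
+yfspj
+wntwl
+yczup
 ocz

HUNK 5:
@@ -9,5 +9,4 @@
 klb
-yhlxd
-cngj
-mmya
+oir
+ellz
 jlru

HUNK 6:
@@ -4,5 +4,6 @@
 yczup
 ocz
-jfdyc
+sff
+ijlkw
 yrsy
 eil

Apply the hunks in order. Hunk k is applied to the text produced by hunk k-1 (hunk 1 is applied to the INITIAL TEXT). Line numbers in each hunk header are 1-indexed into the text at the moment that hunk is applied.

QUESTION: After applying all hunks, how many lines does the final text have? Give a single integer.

Hunk 1: at line 1 remove [zlvl,ben] add [qfl,iopl] -> 11 lines: wgg qfl iopl bicg bqtqx iwtvh wojlp yhlxd cngj mmya jlru
Hunk 2: at line 3 remove [bqtqx,iwtvh,wojlp] add [ocz,jfdyc,rcpk] -> 11 lines: wgg qfl iopl bicg ocz jfdyc rcpk yhlxd cngj mmya jlru
Hunk 3: at line 6 remove [rcpk] add [yrsy,eil,klb] -> 13 lines: wgg qfl iopl bicg ocz jfdyc yrsy eil klb yhlxd cngj mmya jlru
Hunk 4: at line 1 remove [qfl,iopl,bicg] add [yfspj,wntwl,yczup] -> 13 lines: wgg yfspj wntwl yczup ocz jfdyc yrsy eil klb yhlxd cngj mmya jlru
Hunk 5: at line 9 remove [yhlxd,cngj,mmya] add [oir,ellz] -> 12 lines: wgg yfspj wntwl yczup ocz jfdyc yrsy eil klb oir ellz jlru
Hunk 6: at line 4 remove [jfdyc] add [sff,ijlkw] -> 13 lines: wgg yfspj wntwl yczup ocz sff ijlkw yrsy eil klb oir ellz jlru
Final line count: 13

Answer: 13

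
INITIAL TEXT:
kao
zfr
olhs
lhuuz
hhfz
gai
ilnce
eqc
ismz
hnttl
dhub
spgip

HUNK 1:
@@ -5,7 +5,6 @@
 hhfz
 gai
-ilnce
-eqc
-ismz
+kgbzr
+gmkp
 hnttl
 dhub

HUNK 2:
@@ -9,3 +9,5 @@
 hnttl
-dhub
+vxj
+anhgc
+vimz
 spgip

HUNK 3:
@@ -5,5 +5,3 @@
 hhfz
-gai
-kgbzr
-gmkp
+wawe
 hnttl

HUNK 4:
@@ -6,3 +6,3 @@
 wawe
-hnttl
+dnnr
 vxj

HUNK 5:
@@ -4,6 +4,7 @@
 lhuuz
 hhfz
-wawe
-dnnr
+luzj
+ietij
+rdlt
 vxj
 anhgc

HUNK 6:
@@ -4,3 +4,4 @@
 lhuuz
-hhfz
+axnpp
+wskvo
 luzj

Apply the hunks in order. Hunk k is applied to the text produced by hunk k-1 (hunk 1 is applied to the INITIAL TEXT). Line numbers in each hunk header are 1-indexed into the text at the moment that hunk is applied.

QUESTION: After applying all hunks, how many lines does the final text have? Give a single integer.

Hunk 1: at line 5 remove [ilnce,eqc,ismz] add [kgbzr,gmkp] -> 11 lines: kao zfr olhs lhuuz hhfz gai kgbzr gmkp hnttl dhub spgip
Hunk 2: at line 9 remove [dhub] add [vxj,anhgc,vimz] -> 13 lines: kao zfr olhs lhuuz hhfz gai kgbzr gmkp hnttl vxj anhgc vimz spgip
Hunk 3: at line 5 remove [gai,kgbzr,gmkp] add [wawe] -> 11 lines: kao zfr olhs lhuuz hhfz wawe hnttl vxj anhgc vimz spgip
Hunk 4: at line 6 remove [hnttl] add [dnnr] -> 11 lines: kao zfr olhs lhuuz hhfz wawe dnnr vxj anhgc vimz spgip
Hunk 5: at line 4 remove [wawe,dnnr] add [luzj,ietij,rdlt] -> 12 lines: kao zfr olhs lhuuz hhfz luzj ietij rdlt vxj anhgc vimz spgip
Hunk 6: at line 4 remove [hhfz] add [axnpp,wskvo] -> 13 lines: kao zfr olhs lhuuz axnpp wskvo luzj ietij rdlt vxj anhgc vimz spgip
Final line count: 13

Answer: 13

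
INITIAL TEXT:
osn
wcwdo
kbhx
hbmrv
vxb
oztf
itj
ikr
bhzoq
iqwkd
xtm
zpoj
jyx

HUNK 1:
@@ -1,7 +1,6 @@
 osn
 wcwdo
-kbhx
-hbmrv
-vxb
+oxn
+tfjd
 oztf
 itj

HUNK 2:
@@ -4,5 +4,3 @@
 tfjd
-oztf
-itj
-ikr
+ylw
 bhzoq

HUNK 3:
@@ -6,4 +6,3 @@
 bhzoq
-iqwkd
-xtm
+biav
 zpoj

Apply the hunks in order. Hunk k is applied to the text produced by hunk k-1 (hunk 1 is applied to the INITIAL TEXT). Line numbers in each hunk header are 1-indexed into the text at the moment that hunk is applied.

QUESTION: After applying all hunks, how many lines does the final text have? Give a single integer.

Hunk 1: at line 1 remove [kbhx,hbmrv,vxb] add [oxn,tfjd] -> 12 lines: osn wcwdo oxn tfjd oztf itj ikr bhzoq iqwkd xtm zpoj jyx
Hunk 2: at line 4 remove [oztf,itj,ikr] add [ylw] -> 10 lines: osn wcwdo oxn tfjd ylw bhzoq iqwkd xtm zpoj jyx
Hunk 3: at line 6 remove [iqwkd,xtm] add [biav] -> 9 lines: osn wcwdo oxn tfjd ylw bhzoq biav zpoj jyx
Final line count: 9

Answer: 9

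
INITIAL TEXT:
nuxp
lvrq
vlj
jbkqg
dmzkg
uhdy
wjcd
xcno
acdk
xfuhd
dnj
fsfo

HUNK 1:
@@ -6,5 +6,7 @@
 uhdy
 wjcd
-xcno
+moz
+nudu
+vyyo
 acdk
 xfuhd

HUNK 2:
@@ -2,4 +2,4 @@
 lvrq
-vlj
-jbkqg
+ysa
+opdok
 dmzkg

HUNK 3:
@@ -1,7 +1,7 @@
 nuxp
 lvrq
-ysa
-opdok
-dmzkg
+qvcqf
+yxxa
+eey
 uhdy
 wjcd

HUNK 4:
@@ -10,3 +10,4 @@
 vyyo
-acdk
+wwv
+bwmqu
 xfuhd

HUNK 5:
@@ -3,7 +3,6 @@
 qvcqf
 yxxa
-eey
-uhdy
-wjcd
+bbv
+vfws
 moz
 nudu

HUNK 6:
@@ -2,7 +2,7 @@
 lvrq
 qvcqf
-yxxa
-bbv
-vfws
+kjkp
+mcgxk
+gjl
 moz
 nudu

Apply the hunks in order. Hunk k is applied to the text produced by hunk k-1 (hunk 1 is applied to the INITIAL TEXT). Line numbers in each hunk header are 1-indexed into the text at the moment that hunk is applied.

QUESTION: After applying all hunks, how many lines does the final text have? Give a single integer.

Answer: 14

Derivation:
Hunk 1: at line 6 remove [xcno] add [moz,nudu,vyyo] -> 14 lines: nuxp lvrq vlj jbkqg dmzkg uhdy wjcd moz nudu vyyo acdk xfuhd dnj fsfo
Hunk 2: at line 2 remove [vlj,jbkqg] add [ysa,opdok] -> 14 lines: nuxp lvrq ysa opdok dmzkg uhdy wjcd moz nudu vyyo acdk xfuhd dnj fsfo
Hunk 3: at line 1 remove [ysa,opdok,dmzkg] add [qvcqf,yxxa,eey] -> 14 lines: nuxp lvrq qvcqf yxxa eey uhdy wjcd moz nudu vyyo acdk xfuhd dnj fsfo
Hunk 4: at line 10 remove [acdk] add [wwv,bwmqu] -> 15 lines: nuxp lvrq qvcqf yxxa eey uhdy wjcd moz nudu vyyo wwv bwmqu xfuhd dnj fsfo
Hunk 5: at line 3 remove [eey,uhdy,wjcd] add [bbv,vfws] -> 14 lines: nuxp lvrq qvcqf yxxa bbv vfws moz nudu vyyo wwv bwmqu xfuhd dnj fsfo
Hunk 6: at line 2 remove [yxxa,bbv,vfws] add [kjkp,mcgxk,gjl] -> 14 lines: nuxp lvrq qvcqf kjkp mcgxk gjl moz nudu vyyo wwv bwmqu xfuhd dnj fsfo
Final line count: 14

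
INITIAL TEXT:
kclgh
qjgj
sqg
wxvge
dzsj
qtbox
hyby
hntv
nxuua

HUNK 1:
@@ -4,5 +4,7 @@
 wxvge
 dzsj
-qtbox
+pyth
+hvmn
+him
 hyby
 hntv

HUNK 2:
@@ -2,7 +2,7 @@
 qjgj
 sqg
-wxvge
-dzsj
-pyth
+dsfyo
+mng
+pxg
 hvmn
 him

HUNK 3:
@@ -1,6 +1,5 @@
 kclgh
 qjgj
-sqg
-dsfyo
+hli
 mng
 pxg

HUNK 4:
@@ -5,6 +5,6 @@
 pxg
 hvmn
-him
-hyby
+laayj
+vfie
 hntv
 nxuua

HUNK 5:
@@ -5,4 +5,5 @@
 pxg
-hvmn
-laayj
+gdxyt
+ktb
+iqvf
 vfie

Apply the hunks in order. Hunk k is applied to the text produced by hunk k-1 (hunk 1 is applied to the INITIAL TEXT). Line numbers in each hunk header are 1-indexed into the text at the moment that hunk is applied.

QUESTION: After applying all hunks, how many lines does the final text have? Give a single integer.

Hunk 1: at line 4 remove [qtbox] add [pyth,hvmn,him] -> 11 lines: kclgh qjgj sqg wxvge dzsj pyth hvmn him hyby hntv nxuua
Hunk 2: at line 2 remove [wxvge,dzsj,pyth] add [dsfyo,mng,pxg] -> 11 lines: kclgh qjgj sqg dsfyo mng pxg hvmn him hyby hntv nxuua
Hunk 3: at line 1 remove [sqg,dsfyo] add [hli] -> 10 lines: kclgh qjgj hli mng pxg hvmn him hyby hntv nxuua
Hunk 4: at line 5 remove [him,hyby] add [laayj,vfie] -> 10 lines: kclgh qjgj hli mng pxg hvmn laayj vfie hntv nxuua
Hunk 5: at line 5 remove [hvmn,laayj] add [gdxyt,ktb,iqvf] -> 11 lines: kclgh qjgj hli mng pxg gdxyt ktb iqvf vfie hntv nxuua
Final line count: 11

Answer: 11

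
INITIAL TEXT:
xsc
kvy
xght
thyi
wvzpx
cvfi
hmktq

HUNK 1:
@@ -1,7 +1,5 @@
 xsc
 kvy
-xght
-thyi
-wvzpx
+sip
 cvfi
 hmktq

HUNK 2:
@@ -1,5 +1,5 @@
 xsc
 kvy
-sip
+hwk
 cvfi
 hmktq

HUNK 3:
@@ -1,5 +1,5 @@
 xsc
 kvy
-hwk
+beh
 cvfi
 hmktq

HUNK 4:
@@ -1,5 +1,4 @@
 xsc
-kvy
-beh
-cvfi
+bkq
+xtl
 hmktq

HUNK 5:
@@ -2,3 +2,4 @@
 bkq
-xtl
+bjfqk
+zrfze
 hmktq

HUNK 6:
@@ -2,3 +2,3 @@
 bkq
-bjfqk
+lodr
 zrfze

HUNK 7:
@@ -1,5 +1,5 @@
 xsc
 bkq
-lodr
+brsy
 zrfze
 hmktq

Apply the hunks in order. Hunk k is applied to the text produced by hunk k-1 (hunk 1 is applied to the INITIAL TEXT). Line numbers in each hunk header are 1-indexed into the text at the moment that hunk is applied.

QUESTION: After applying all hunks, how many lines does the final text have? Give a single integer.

Hunk 1: at line 1 remove [xght,thyi,wvzpx] add [sip] -> 5 lines: xsc kvy sip cvfi hmktq
Hunk 2: at line 1 remove [sip] add [hwk] -> 5 lines: xsc kvy hwk cvfi hmktq
Hunk 3: at line 1 remove [hwk] add [beh] -> 5 lines: xsc kvy beh cvfi hmktq
Hunk 4: at line 1 remove [kvy,beh,cvfi] add [bkq,xtl] -> 4 lines: xsc bkq xtl hmktq
Hunk 5: at line 2 remove [xtl] add [bjfqk,zrfze] -> 5 lines: xsc bkq bjfqk zrfze hmktq
Hunk 6: at line 2 remove [bjfqk] add [lodr] -> 5 lines: xsc bkq lodr zrfze hmktq
Hunk 7: at line 1 remove [lodr] add [brsy] -> 5 lines: xsc bkq brsy zrfze hmktq
Final line count: 5

Answer: 5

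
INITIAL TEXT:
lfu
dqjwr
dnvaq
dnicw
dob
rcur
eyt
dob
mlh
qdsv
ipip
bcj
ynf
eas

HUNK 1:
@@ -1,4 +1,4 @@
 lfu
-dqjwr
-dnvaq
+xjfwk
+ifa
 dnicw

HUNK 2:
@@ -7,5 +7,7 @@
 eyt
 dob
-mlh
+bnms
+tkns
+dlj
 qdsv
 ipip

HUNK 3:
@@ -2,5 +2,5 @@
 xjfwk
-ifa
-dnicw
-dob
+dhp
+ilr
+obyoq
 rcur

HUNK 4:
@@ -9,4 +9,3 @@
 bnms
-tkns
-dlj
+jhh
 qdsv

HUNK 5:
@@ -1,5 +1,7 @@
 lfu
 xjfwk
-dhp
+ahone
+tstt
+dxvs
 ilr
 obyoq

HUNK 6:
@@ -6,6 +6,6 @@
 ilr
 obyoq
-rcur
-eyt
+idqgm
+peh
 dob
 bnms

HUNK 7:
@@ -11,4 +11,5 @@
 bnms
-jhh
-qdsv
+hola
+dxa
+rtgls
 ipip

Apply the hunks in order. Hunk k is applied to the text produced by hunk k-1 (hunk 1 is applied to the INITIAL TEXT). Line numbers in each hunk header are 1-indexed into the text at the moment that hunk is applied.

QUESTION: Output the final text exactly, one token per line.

Hunk 1: at line 1 remove [dqjwr,dnvaq] add [xjfwk,ifa] -> 14 lines: lfu xjfwk ifa dnicw dob rcur eyt dob mlh qdsv ipip bcj ynf eas
Hunk 2: at line 7 remove [mlh] add [bnms,tkns,dlj] -> 16 lines: lfu xjfwk ifa dnicw dob rcur eyt dob bnms tkns dlj qdsv ipip bcj ynf eas
Hunk 3: at line 2 remove [ifa,dnicw,dob] add [dhp,ilr,obyoq] -> 16 lines: lfu xjfwk dhp ilr obyoq rcur eyt dob bnms tkns dlj qdsv ipip bcj ynf eas
Hunk 4: at line 9 remove [tkns,dlj] add [jhh] -> 15 lines: lfu xjfwk dhp ilr obyoq rcur eyt dob bnms jhh qdsv ipip bcj ynf eas
Hunk 5: at line 1 remove [dhp] add [ahone,tstt,dxvs] -> 17 lines: lfu xjfwk ahone tstt dxvs ilr obyoq rcur eyt dob bnms jhh qdsv ipip bcj ynf eas
Hunk 6: at line 6 remove [rcur,eyt] add [idqgm,peh] -> 17 lines: lfu xjfwk ahone tstt dxvs ilr obyoq idqgm peh dob bnms jhh qdsv ipip bcj ynf eas
Hunk 7: at line 11 remove [jhh,qdsv] add [hola,dxa,rtgls] -> 18 lines: lfu xjfwk ahone tstt dxvs ilr obyoq idqgm peh dob bnms hola dxa rtgls ipip bcj ynf eas

Answer: lfu
xjfwk
ahone
tstt
dxvs
ilr
obyoq
idqgm
peh
dob
bnms
hola
dxa
rtgls
ipip
bcj
ynf
eas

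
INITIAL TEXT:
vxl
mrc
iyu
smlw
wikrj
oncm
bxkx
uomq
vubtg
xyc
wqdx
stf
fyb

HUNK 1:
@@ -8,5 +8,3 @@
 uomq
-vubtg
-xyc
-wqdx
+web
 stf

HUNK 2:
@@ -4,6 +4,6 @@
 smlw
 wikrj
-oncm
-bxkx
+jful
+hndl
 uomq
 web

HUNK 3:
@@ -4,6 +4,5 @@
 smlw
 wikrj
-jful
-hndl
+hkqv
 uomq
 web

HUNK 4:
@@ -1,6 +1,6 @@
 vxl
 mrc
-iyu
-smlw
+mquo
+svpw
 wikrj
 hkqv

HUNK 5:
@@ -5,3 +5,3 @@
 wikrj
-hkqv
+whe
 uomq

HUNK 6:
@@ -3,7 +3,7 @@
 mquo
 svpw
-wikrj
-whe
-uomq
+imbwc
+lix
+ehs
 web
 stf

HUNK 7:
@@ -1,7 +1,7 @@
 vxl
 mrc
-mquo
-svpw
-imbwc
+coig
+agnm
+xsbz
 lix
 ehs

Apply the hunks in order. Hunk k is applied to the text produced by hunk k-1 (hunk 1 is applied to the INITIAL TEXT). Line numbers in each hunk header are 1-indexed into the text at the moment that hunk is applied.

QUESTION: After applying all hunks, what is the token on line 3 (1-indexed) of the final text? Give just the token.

Hunk 1: at line 8 remove [vubtg,xyc,wqdx] add [web] -> 11 lines: vxl mrc iyu smlw wikrj oncm bxkx uomq web stf fyb
Hunk 2: at line 4 remove [oncm,bxkx] add [jful,hndl] -> 11 lines: vxl mrc iyu smlw wikrj jful hndl uomq web stf fyb
Hunk 3: at line 4 remove [jful,hndl] add [hkqv] -> 10 lines: vxl mrc iyu smlw wikrj hkqv uomq web stf fyb
Hunk 4: at line 1 remove [iyu,smlw] add [mquo,svpw] -> 10 lines: vxl mrc mquo svpw wikrj hkqv uomq web stf fyb
Hunk 5: at line 5 remove [hkqv] add [whe] -> 10 lines: vxl mrc mquo svpw wikrj whe uomq web stf fyb
Hunk 6: at line 3 remove [wikrj,whe,uomq] add [imbwc,lix,ehs] -> 10 lines: vxl mrc mquo svpw imbwc lix ehs web stf fyb
Hunk 7: at line 1 remove [mquo,svpw,imbwc] add [coig,agnm,xsbz] -> 10 lines: vxl mrc coig agnm xsbz lix ehs web stf fyb
Final line 3: coig

Answer: coig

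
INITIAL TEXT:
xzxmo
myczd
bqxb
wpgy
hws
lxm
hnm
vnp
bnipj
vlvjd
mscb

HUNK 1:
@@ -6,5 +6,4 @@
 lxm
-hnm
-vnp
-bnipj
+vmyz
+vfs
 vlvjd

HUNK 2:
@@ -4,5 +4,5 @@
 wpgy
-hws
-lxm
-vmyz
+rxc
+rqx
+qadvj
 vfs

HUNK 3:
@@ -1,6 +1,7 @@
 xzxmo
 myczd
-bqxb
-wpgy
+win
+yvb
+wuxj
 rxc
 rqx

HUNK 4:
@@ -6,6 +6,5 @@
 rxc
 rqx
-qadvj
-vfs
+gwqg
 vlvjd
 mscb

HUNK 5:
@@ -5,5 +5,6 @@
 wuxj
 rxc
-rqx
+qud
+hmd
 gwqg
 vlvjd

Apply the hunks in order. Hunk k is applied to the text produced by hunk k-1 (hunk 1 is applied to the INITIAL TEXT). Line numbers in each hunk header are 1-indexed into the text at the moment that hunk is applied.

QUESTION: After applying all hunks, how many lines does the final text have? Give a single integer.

Answer: 11

Derivation:
Hunk 1: at line 6 remove [hnm,vnp,bnipj] add [vmyz,vfs] -> 10 lines: xzxmo myczd bqxb wpgy hws lxm vmyz vfs vlvjd mscb
Hunk 2: at line 4 remove [hws,lxm,vmyz] add [rxc,rqx,qadvj] -> 10 lines: xzxmo myczd bqxb wpgy rxc rqx qadvj vfs vlvjd mscb
Hunk 3: at line 1 remove [bqxb,wpgy] add [win,yvb,wuxj] -> 11 lines: xzxmo myczd win yvb wuxj rxc rqx qadvj vfs vlvjd mscb
Hunk 4: at line 6 remove [qadvj,vfs] add [gwqg] -> 10 lines: xzxmo myczd win yvb wuxj rxc rqx gwqg vlvjd mscb
Hunk 5: at line 5 remove [rqx] add [qud,hmd] -> 11 lines: xzxmo myczd win yvb wuxj rxc qud hmd gwqg vlvjd mscb
Final line count: 11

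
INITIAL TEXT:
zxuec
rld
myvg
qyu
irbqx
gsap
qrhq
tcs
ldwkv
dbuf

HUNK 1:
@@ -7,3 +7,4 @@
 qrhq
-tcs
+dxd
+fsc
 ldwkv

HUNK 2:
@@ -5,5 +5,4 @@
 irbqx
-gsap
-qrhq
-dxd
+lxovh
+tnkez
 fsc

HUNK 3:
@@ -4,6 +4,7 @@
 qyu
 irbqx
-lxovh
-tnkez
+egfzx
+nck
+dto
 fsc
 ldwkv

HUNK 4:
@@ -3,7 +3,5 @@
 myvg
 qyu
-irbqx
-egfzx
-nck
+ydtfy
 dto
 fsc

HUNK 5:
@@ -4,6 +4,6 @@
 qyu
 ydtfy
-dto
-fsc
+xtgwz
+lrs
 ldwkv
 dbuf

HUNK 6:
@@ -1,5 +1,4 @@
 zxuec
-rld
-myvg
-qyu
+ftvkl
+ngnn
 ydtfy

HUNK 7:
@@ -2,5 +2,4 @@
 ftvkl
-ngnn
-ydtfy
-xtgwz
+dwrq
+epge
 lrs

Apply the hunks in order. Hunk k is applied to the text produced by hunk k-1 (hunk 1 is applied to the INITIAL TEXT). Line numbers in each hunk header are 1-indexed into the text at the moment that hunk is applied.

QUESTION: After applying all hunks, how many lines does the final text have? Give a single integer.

Answer: 7

Derivation:
Hunk 1: at line 7 remove [tcs] add [dxd,fsc] -> 11 lines: zxuec rld myvg qyu irbqx gsap qrhq dxd fsc ldwkv dbuf
Hunk 2: at line 5 remove [gsap,qrhq,dxd] add [lxovh,tnkez] -> 10 lines: zxuec rld myvg qyu irbqx lxovh tnkez fsc ldwkv dbuf
Hunk 3: at line 4 remove [lxovh,tnkez] add [egfzx,nck,dto] -> 11 lines: zxuec rld myvg qyu irbqx egfzx nck dto fsc ldwkv dbuf
Hunk 4: at line 3 remove [irbqx,egfzx,nck] add [ydtfy] -> 9 lines: zxuec rld myvg qyu ydtfy dto fsc ldwkv dbuf
Hunk 5: at line 4 remove [dto,fsc] add [xtgwz,lrs] -> 9 lines: zxuec rld myvg qyu ydtfy xtgwz lrs ldwkv dbuf
Hunk 6: at line 1 remove [rld,myvg,qyu] add [ftvkl,ngnn] -> 8 lines: zxuec ftvkl ngnn ydtfy xtgwz lrs ldwkv dbuf
Hunk 7: at line 2 remove [ngnn,ydtfy,xtgwz] add [dwrq,epge] -> 7 lines: zxuec ftvkl dwrq epge lrs ldwkv dbuf
Final line count: 7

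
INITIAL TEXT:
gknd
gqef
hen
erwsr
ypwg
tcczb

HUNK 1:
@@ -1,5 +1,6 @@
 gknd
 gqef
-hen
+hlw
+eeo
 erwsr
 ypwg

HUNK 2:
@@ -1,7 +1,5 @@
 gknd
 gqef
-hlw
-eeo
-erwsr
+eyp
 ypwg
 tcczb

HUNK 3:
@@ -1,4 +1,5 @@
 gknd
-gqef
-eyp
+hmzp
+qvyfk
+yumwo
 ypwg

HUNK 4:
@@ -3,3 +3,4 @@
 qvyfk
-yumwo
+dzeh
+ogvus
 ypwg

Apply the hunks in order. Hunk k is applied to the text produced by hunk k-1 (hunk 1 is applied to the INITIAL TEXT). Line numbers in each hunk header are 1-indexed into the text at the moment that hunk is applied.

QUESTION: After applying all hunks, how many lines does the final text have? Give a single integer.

Hunk 1: at line 1 remove [hen] add [hlw,eeo] -> 7 lines: gknd gqef hlw eeo erwsr ypwg tcczb
Hunk 2: at line 1 remove [hlw,eeo,erwsr] add [eyp] -> 5 lines: gknd gqef eyp ypwg tcczb
Hunk 3: at line 1 remove [gqef,eyp] add [hmzp,qvyfk,yumwo] -> 6 lines: gknd hmzp qvyfk yumwo ypwg tcczb
Hunk 4: at line 3 remove [yumwo] add [dzeh,ogvus] -> 7 lines: gknd hmzp qvyfk dzeh ogvus ypwg tcczb
Final line count: 7

Answer: 7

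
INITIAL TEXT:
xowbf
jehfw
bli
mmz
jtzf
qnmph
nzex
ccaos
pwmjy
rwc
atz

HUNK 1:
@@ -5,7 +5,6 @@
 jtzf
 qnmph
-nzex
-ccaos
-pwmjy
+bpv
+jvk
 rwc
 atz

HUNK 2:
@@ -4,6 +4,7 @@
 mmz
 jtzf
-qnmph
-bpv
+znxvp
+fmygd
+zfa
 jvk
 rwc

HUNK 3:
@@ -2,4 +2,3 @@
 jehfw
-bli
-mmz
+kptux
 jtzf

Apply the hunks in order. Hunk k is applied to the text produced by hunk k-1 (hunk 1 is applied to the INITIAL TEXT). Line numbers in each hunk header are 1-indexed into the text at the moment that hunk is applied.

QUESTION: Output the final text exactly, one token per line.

Hunk 1: at line 5 remove [nzex,ccaos,pwmjy] add [bpv,jvk] -> 10 lines: xowbf jehfw bli mmz jtzf qnmph bpv jvk rwc atz
Hunk 2: at line 4 remove [qnmph,bpv] add [znxvp,fmygd,zfa] -> 11 lines: xowbf jehfw bli mmz jtzf znxvp fmygd zfa jvk rwc atz
Hunk 3: at line 2 remove [bli,mmz] add [kptux] -> 10 lines: xowbf jehfw kptux jtzf znxvp fmygd zfa jvk rwc atz

Answer: xowbf
jehfw
kptux
jtzf
znxvp
fmygd
zfa
jvk
rwc
atz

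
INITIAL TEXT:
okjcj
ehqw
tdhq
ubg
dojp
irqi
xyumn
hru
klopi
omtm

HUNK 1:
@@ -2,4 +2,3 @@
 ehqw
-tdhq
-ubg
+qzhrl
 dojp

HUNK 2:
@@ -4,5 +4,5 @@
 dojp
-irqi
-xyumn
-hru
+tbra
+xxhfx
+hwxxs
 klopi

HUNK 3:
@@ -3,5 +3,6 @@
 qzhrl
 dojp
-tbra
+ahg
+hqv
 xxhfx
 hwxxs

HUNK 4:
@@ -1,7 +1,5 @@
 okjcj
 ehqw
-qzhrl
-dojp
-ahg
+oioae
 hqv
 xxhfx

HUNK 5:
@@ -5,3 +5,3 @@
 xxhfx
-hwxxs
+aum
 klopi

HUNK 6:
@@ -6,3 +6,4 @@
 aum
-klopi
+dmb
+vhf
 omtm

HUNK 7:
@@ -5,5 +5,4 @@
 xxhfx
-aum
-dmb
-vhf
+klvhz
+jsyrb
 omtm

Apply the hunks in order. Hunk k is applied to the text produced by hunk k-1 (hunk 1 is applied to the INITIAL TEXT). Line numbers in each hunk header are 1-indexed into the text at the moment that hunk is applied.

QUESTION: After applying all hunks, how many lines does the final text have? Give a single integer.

Answer: 8

Derivation:
Hunk 1: at line 2 remove [tdhq,ubg] add [qzhrl] -> 9 lines: okjcj ehqw qzhrl dojp irqi xyumn hru klopi omtm
Hunk 2: at line 4 remove [irqi,xyumn,hru] add [tbra,xxhfx,hwxxs] -> 9 lines: okjcj ehqw qzhrl dojp tbra xxhfx hwxxs klopi omtm
Hunk 3: at line 3 remove [tbra] add [ahg,hqv] -> 10 lines: okjcj ehqw qzhrl dojp ahg hqv xxhfx hwxxs klopi omtm
Hunk 4: at line 1 remove [qzhrl,dojp,ahg] add [oioae] -> 8 lines: okjcj ehqw oioae hqv xxhfx hwxxs klopi omtm
Hunk 5: at line 5 remove [hwxxs] add [aum] -> 8 lines: okjcj ehqw oioae hqv xxhfx aum klopi omtm
Hunk 6: at line 6 remove [klopi] add [dmb,vhf] -> 9 lines: okjcj ehqw oioae hqv xxhfx aum dmb vhf omtm
Hunk 7: at line 5 remove [aum,dmb,vhf] add [klvhz,jsyrb] -> 8 lines: okjcj ehqw oioae hqv xxhfx klvhz jsyrb omtm
Final line count: 8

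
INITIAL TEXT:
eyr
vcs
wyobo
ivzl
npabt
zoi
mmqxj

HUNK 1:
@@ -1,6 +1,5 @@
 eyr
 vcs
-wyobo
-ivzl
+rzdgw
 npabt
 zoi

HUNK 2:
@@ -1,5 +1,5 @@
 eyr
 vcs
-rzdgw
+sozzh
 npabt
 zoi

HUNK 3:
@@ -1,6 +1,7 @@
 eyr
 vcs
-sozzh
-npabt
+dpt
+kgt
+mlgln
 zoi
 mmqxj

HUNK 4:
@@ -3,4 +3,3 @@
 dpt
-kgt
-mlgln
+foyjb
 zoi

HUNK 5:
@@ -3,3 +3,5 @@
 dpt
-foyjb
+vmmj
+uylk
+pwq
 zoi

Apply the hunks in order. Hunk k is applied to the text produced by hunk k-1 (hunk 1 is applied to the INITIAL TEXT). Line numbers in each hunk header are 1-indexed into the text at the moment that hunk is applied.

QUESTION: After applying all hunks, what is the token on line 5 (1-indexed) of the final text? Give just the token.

Answer: uylk

Derivation:
Hunk 1: at line 1 remove [wyobo,ivzl] add [rzdgw] -> 6 lines: eyr vcs rzdgw npabt zoi mmqxj
Hunk 2: at line 1 remove [rzdgw] add [sozzh] -> 6 lines: eyr vcs sozzh npabt zoi mmqxj
Hunk 3: at line 1 remove [sozzh,npabt] add [dpt,kgt,mlgln] -> 7 lines: eyr vcs dpt kgt mlgln zoi mmqxj
Hunk 4: at line 3 remove [kgt,mlgln] add [foyjb] -> 6 lines: eyr vcs dpt foyjb zoi mmqxj
Hunk 5: at line 3 remove [foyjb] add [vmmj,uylk,pwq] -> 8 lines: eyr vcs dpt vmmj uylk pwq zoi mmqxj
Final line 5: uylk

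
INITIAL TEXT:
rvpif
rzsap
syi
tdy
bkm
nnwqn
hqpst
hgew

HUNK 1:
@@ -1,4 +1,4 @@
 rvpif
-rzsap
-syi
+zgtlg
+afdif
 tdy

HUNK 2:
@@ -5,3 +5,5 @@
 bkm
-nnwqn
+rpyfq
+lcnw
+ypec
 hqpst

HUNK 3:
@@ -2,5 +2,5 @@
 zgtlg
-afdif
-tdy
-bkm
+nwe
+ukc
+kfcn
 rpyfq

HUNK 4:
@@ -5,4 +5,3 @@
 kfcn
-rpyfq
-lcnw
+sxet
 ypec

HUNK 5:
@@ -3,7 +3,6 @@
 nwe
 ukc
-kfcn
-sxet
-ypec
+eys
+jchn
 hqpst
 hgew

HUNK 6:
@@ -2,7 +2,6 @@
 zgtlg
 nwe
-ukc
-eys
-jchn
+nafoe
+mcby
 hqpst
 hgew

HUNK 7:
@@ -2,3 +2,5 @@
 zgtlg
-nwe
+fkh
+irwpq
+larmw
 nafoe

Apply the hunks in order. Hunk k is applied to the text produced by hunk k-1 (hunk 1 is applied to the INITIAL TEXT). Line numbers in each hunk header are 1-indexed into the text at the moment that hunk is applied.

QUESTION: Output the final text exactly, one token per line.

Hunk 1: at line 1 remove [rzsap,syi] add [zgtlg,afdif] -> 8 lines: rvpif zgtlg afdif tdy bkm nnwqn hqpst hgew
Hunk 2: at line 5 remove [nnwqn] add [rpyfq,lcnw,ypec] -> 10 lines: rvpif zgtlg afdif tdy bkm rpyfq lcnw ypec hqpst hgew
Hunk 3: at line 2 remove [afdif,tdy,bkm] add [nwe,ukc,kfcn] -> 10 lines: rvpif zgtlg nwe ukc kfcn rpyfq lcnw ypec hqpst hgew
Hunk 4: at line 5 remove [rpyfq,lcnw] add [sxet] -> 9 lines: rvpif zgtlg nwe ukc kfcn sxet ypec hqpst hgew
Hunk 5: at line 3 remove [kfcn,sxet,ypec] add [eys,jchn] -> 8 lines: rvpif zgtlg nwe ukc eys jchn hqpst hgew
Hunk 6: at line 2 remove [ukc,eys,jchn] add [nafoe,mcby] -> 7 lines: rvpif zgtlg nwe nafoe mcby hqpst hgew
Hunk 7: at line 2 remove [nwe] add [fkh,irwpq,larmw] -> 9 lines: rvpif zgtlg fkh irwpq larmw nafoe mcby hqpst hgew

Answer: rvpif
zgtlg
fkh
irwpq
larmw
nafoe
mcby
hqpst
hgew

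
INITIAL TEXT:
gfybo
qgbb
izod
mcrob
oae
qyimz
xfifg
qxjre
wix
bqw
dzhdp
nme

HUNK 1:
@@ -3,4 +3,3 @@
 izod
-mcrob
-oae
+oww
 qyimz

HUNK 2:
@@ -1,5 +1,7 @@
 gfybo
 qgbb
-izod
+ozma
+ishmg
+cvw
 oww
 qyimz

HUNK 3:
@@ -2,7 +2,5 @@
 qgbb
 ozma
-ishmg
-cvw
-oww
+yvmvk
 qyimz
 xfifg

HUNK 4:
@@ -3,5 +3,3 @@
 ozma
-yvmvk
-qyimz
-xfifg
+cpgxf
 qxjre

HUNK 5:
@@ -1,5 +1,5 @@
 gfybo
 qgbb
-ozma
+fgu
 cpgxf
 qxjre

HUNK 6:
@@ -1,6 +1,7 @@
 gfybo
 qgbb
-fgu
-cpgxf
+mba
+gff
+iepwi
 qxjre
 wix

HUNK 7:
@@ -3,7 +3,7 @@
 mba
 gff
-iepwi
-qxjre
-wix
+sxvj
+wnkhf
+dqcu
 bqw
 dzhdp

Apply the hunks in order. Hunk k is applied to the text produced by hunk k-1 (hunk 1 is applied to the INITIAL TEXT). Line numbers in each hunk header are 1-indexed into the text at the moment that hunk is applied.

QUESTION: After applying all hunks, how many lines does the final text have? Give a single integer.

Answer: 10

Derivation:
Hunk 1: at line 3 remove [mcrob,oae] add [oww] -> 11 lines: gfybo qgbb izod oww qyimz xfifg qxjre wix bqw dzhdp nme
Hunk 2: at line 1 remove [izod] add [ozma,ishmg,cvw] -> 13 lines: gfybo qgbb ozma ishmg cvw oww qyimz xfifg qxjre wix bqw dzhdp nme
Hunk 3: at line 2 remove [ishmg,cvw,oww] add [yvmvk] -> 11 lines: gfybo qgbb ozma yvmvk qyimz xfifg qxjre wix bqw dzhdp nme
Hunk 4: at line 3 remove [yvmvk,qyimz,xfifg] add [cpgxf] -> 9 lines: gfybo qgbb ozma cpgxf qxjre wix bqw dzhdp nme
Hunk 5: at line 1 remove [ozma] add [fgu] -> 9 lines: gfybo qgbb fgu cpgxf qxjre wix bqw dzhdp nme
Hunk 6: at line 1 remove [fgu,cpgxf] add [mba,gff,iepwi] -> 10 lines: gfybo qgbb mba gff iepwi qxjre wix bqw dzhdp nme
Hunk 7: at line 3 remove [iepwi,qxjre,wix] add [sxvj,wnkhf,dqcu] -> 10 lines: gfybo qgbb mba gff sxvj wnkhf dqcu bqw dzhdp nme
Final line count: 10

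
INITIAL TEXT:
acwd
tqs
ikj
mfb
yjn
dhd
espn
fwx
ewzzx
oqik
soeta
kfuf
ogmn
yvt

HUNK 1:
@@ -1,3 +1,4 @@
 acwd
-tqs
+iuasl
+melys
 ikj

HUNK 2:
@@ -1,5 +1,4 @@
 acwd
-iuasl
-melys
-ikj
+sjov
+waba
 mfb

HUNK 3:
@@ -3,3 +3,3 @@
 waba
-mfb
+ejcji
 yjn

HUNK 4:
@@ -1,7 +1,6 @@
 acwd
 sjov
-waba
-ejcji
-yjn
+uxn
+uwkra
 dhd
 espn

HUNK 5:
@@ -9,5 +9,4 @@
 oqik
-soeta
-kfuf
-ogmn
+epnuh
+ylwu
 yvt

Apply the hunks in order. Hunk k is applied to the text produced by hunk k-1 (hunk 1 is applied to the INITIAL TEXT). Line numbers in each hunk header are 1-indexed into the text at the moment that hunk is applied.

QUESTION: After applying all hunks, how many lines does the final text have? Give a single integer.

Answer: 12

Derivation:
Hunk 1: at line 1 remove [tqs] add [iuasl,melys] -> 15 lines: acwd iuasl melys ikj mfb yjn dhd espn fwx ewzzx oqik soeta kfuf ogmn yvt
Hunk 2: at line 1 remove [iuasl,melys,ikj] add [sjov,waba] -> 14 lines: acwd sjov waba mfb yjn dhd espn fwx ewzzx oqik soeta kfuf ogmn yvt
Hunk 3: at line 3 remove [mfb] add [ejcji] -> 14 lines: acwd sjov waba ejcji yjn dhd espn fwx ewzzx oqik soeta kfuf ogmn yvt
Hunk 4: at line 1 remove [waba,ejcji,yjn] add [uxn,uwkra] -> 13 lines: acwd sjov uxn uwkra dhd espn fwx ewzzx oqik soeta kfuf ogmn yvt
Hunk 5: at line 9 remove [soeta,kfuf,ogmn] add [epnuh,ylwu] -> 12 lines: acwd sjov uxn uwkra dhd espn fwx ewzzx oqik epnuh ylwu yvt
Final line count: 12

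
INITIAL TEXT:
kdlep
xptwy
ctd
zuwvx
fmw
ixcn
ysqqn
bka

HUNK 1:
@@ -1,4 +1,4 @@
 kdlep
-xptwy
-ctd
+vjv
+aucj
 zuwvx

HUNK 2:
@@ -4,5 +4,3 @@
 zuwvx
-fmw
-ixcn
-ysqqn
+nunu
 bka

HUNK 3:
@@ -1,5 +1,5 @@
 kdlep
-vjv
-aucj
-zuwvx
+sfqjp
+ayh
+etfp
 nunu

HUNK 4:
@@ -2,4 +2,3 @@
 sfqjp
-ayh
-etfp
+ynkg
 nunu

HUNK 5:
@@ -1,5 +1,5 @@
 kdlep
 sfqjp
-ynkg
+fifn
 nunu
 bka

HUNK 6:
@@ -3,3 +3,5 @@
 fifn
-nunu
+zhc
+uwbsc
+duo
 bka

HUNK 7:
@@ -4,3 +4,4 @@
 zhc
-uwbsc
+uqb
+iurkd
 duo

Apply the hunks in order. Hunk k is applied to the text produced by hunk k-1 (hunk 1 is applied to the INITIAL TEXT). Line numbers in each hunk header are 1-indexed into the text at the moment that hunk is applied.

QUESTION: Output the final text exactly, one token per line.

Hunk 1: at line 1 remove [xptwy,ctd] add [vjv,aucj] -> 8 lines: kdlep vjv aucj zuwvx fmw ixcn ysqqn bka
Hunk 2: at line 4 remove [fmw,ixcn,ysqqn] add [nunu] -> 6 lines: kdlep vjv aucj zuwvx nunu bka
Hunk 3: at line 1 remove [vjv,aucj,zuwvx] add [sfqjp,ayh,etfp] -> 6 lines: kdlep sfqjp ayh etfp nunu bka
Hunk 4: at line 2 remove [ayh,etfp] add [ynkg] -> 5 lines: kdlep sfqjp ynkg nunu bka
Hunk 5: at line 1 remove [ynkg] add [fifn] -> 5 lines: kdlep sfqjp fifn nunu bka
Hunk 6: at line 3 remove [nunu] add [zhc,uwbsc,duo] -> 7 lines: kdlep sfqjp fifn zhc uwbsc duo bka
Hunk 7: at line 4 remove [uwbsc] add [uqb,iurkd] -> 8 lines: kdlep sfqjp fifn zhc uqb iurkd duo bka

Answer: kdlep
sfqjp
fifn
zhc
uqb
iurkd
duo
bka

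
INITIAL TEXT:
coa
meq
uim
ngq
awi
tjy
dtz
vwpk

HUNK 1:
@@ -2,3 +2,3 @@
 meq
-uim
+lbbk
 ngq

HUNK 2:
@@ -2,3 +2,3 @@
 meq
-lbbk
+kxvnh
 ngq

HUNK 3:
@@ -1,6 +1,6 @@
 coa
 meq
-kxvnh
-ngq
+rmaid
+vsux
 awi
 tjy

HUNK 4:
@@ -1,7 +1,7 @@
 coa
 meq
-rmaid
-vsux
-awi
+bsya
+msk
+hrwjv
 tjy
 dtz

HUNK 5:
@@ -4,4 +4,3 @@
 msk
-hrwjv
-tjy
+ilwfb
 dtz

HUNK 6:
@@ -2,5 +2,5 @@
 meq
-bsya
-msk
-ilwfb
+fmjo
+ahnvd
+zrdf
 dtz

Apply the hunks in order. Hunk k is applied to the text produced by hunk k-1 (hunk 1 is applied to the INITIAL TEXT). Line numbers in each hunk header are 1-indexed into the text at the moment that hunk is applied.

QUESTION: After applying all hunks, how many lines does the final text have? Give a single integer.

Hunk 1: at line 2 remove [uim] add [lbbk] -> 8 lines: coa meq lbbk ngq awi tjy dtz vwpk
Hunk 2: at line 2 remove [lbbk] add [kxvnh] -> 8 lines: coa meq kxvnh ngq awi tjy dtz vwpk
Hunk 3: at line 1 remove [kxvnh,ngq] add [rmaid,vsux] -> 8 lines: coa meq rmaid vsux awi tjy dtz vwpk
Hunk 4: at line 1 remove [rmaid,vsux,awi] add [bsya,msk,hrwjv] -> 8 lines: coa meq bsya msk hrwjv tjy dtz vwpk
Hunk 5: at line 4 remove [hrwjv,tjy] add [ilwfb] -> 7 lines: coa meq bsya msk ilwfb dtz vwpk
Hunk 6: at line 2 remove [bsya,msk,ilwfb] add [fmjo,ahnvd,zrdf] -> 7 lines: coa meq fmjo ahnvd zrdf dtz vwpk
Final line count: 7

Answer: 7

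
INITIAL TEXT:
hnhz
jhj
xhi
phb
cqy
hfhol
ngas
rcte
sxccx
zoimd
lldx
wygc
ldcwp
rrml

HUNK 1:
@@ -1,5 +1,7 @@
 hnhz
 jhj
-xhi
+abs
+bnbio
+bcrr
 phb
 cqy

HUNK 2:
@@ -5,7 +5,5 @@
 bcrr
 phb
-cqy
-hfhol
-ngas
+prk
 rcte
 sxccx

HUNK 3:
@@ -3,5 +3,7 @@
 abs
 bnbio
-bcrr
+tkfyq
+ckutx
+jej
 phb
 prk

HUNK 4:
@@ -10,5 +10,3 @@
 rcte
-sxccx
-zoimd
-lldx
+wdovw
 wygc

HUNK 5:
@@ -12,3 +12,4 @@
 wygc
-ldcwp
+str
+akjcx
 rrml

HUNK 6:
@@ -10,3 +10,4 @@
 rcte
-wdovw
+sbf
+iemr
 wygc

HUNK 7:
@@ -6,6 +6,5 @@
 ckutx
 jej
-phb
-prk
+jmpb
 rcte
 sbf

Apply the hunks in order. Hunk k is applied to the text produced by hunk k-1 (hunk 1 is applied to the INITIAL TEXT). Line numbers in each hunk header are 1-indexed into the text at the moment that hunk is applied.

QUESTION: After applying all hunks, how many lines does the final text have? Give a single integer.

Answer: 15

Derivation:
Hunk 1: at line 1 remove [xhi] add [abs,bnbio,bcrr] -> 16 lines: hnhz jhj abs bnbio bcrr phb cqy hfhol ngas rcte sxccx zoimd lldx wygc ldcwp rrml
Hunk 2: at line 5 remove [cqy,hfhol,ngas] add [prk] -> 14 lines: hnhz jhj abs bnbio bcrr phb prk rcte sxccx zoimd lldx wygc ldcwp rrml
Hunk 3: at line 3 remove [bcrr] add [tkfyq,ckutx,jej] -> 16 lines: hnhz jhj abs bnbio tkfyq ckutx jej phb prk rcte sxccx zoimd lldx wygc ldcwp rrml
Hunk 4: at line 10 remove [sxccx,zoimd,lldx] add [wdovw] -> 14 lines: hnhz jhj abs bnbio tkfyq ckutx jej phb prk rcte wdovw wygc ldcwp rrml
Hunk 5: at line 12 remove [ldcwp] add [str,akjcx] -> 15 lines: hnhz jhj abs bnbio tkfyq ckutx jej phb prk rcte wdovw wygc str akjcx rrml
Hunk 6: at line 10 remove [wdovw] add [sbf,iemr] -> 16 lines: hnhz jhj abs bnbio tkfyq ckutx jej phb prk rcte sbf iemr wygc str akjcx rrml
Hunk 7: at line 6 remove [phb,prk] add [jmpb] -> 15 lines: hnhz jhj abs bnbio tkfyq ckutx jej jmpb rcte sbf iemr wygc str akjcx rrml
Final line count: 15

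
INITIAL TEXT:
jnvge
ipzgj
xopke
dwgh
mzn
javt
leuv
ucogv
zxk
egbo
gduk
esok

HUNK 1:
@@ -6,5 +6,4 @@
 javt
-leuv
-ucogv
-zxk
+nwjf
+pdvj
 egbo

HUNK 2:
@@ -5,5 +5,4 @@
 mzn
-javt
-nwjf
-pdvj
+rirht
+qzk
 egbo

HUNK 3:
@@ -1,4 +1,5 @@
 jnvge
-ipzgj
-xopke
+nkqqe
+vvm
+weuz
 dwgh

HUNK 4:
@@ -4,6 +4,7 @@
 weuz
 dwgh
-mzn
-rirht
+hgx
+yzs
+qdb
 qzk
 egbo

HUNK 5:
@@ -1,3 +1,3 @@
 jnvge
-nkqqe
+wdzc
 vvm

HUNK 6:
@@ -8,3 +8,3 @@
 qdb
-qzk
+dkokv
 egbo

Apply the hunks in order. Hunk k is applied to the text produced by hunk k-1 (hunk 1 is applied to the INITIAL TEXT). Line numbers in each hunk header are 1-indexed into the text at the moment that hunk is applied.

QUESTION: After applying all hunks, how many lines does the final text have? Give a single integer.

Answer: 12

Derivation:
Hunk 1: at line 6 remove [leuv,ucogv,zxk] add [nwjf,pdvj] -> 11 lines: jnvge ipzgj xopke dwgh mzn javt nwjf pdvj egbo gduk esok
Hunk 2: at line 5 remove [javt,nwjf,pdvj] add [rirht,qzk] -> 10 lines: jnvge ipzgj xopke dwgh mzn rirht qzk egbo gduk esok
Hunk 3: at line 1 remove [ipzgj,xopke] add [nkqqe,vvm,weuz] -> 11 lines: jnvge nkqqe vvm weuz dwgh mzn rirht qzk egbo gduk esok
Hunk 4: at line 4 remove [mzn,rirht] add [hgx,yzs,qdb] -> 12 lines: jnvge nkqqe vvm weuz dwgh hgx yzs qdb qzk egbo gduk esok
Hunk 5: at line 1 remove [nkqqe] add [wdzc] -> 12 lines: jnvge wdzc vvm weuz dwgh hgx yzs qdb qzk egbo gduk esok
Hunk 6: at line 8 remove [qzk] add [dkokv] -> 12 lines: jnvge wdzc vvm weuz dwgh hgx yzs qdb dkokv egbo gduk esok
Final line count: 12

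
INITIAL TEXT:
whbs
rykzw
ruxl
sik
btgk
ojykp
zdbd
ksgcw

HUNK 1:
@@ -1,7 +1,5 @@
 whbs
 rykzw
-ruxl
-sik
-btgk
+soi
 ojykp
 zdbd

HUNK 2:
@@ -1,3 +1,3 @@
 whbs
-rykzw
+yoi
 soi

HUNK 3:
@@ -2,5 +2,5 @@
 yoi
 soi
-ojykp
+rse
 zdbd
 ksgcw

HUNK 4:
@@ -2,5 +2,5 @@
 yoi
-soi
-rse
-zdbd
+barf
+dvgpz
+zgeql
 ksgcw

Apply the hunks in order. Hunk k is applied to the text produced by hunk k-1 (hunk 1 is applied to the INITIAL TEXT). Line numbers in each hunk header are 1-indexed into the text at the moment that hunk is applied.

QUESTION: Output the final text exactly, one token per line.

Hunk 1: at line 1 remove [ruxl,sik,btgk] add [soi] -> 6 lines: whbs rykzw soi ojykp zdbd ksgcw
Hunk 2: at line 1 remove [rykzw] add [yoi] -> 6 lines: whbs yoi soi ojykp zdbd ksgcw
Hunk 3: at line 2 remove [ojykp] add [rse] -> 6 lines: whbs yoi soi rse zdbd ksgcw
Hunk 4: at line 2 remove [soi,rse,zdbd] add [barf,dvgpz,zgeql] -> 6 lines: whbs yoi barf dvgpz zgeql ksgcw

Answer: whbs
yoi
barf
dvgpz
zgeql
ksgcw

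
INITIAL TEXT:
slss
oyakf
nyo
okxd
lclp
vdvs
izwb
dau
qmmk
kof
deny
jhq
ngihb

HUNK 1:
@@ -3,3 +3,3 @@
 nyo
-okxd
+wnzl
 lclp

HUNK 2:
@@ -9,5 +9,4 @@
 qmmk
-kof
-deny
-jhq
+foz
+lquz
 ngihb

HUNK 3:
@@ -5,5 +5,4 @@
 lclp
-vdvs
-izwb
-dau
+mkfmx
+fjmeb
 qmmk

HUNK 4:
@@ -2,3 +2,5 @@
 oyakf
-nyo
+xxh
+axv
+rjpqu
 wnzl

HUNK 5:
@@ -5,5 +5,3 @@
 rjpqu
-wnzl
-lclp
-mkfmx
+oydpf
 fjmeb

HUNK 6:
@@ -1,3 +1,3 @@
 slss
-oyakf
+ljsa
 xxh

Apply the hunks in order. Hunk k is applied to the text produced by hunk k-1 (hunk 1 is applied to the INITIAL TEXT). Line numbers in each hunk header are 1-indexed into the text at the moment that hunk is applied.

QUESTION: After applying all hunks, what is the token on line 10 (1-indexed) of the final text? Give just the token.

Hunk 1: at line 3 remove [okxd] add [wnzl] -> 13 lines: slss oyakf nyo wnzl lclp vdvs izwb dau qmmk kof deny jhq ngihb
Hunk 2: at line 9 remove [kof,deny,jhq] add [foz,lquz] -> 12 lines: slss oyakf nyo wnzl lclp vdvs izwb dau qmmk foz lquz ngihb
Hunk 3: at line 5 remove [vdvs,izwb,dau] add [mkfmx,fjmeb] -> 11 lines: slss oyakf nyo wnzl lclp mkfmx fjmeb qmmk foz lquz ngihb
Hunk 4: at line 2 remove [nyo] add [xxh,axv,rjpqu] -> 13 lines: slss oyakf xxh axv rjpqu wnzl lclp mkfmx fjmeb qmmk foz lquz ngihb
Hunk 5: at line 5 remove [wnzl,lclp,mkfmx] add [oydpf] -> 11 lines: slss oyakf xxh axv rjpqu oydpf fjmeb qmmk foz lquz ngihb
Hunk 6: at line 1 remove [oyakf] add [ljsa] -> 11 lines: slss ljsa xxh axv rjpqu oydpf fjmeb qmmk foz lquz ngihb
Final line 10: lquz

Answer: lquz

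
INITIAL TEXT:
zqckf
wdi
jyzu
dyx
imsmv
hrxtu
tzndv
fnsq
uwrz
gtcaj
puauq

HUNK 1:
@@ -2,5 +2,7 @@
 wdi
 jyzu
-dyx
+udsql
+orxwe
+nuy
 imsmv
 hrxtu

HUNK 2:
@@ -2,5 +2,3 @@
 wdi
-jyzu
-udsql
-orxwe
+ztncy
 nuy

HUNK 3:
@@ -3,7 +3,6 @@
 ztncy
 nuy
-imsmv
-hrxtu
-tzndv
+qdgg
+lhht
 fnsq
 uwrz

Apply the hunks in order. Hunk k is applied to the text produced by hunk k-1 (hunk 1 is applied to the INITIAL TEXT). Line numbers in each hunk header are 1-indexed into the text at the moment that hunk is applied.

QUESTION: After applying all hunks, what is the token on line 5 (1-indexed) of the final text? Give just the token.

Answer: qdgg

Derivation:
Hunk 1: at line 2 remove [dyx] add [udsql,orxwe,nuy] -> 13 lines: zqckf wdi jyzu udsql orxwe nuy imsmv hrxtu tzndv fnsq uwrz gtcaj puauq
Hunk 2: at line 2 remove [jyzu,udsql,orxwe] add [ztncy] -> 11 lines: zqckf wdi ztncy nuy imsmv hrxtu tzndv fnsq uwrz gtcaj puauq
Hunk 3: at line 3 remove [imsmv,hrxtu,tzndv] add [qdgg,lhht] -> 10 lines: zqckf wdi ztncy nuy qdgg lhht fnsq uwrz gtcaj puauq
Final line 5: qdgg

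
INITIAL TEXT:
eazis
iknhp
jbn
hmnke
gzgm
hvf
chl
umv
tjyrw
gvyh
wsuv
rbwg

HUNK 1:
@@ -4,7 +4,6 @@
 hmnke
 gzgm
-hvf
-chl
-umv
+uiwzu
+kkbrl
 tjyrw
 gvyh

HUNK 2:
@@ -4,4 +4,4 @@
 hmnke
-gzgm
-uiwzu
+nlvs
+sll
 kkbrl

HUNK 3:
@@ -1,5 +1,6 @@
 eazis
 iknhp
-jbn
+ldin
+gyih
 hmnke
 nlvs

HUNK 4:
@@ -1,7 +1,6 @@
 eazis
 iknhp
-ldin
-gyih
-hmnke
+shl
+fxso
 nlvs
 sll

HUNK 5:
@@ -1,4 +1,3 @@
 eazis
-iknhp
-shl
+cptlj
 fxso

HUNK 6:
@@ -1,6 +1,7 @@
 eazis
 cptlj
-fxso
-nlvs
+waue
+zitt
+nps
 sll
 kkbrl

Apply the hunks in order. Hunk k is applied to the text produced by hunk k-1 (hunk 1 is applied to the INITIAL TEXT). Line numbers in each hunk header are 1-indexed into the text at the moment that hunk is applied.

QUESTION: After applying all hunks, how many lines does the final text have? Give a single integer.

Answer: 11

Derivation:
Hunk 1: at line 4 remove [hvf,chl,umv] add [uiwzu,kkbrl] -> 11 lines: eazis iknhp jbn hmnke gzgm uiwzu kkbrl tjyrw gvyh wsuv rbwg
Hunk 2: at line 4 remove [gzgm,uiwzu] add [nlvs,sll] -> 11 lines: eazis iknhp jbn hmnke nlvs sll kkbrl tjyrw gvyh wsuv rbwg
Hunk 3: at line 1 remove [jbn] add [ldin,gyih] -> 12 lines: eazis iknhp ldin gyih hmnke nlvs sll kkbrl tjyrw gvyh wsuv rbwg
Hunk 4: at line 1 remove [ldin,gyih,hmnke] add [shl,fxso] -> 11 lines: eazis iknhp shl fxso nlvs sll kkbrl tjyrw gvyh wsuv rbwg
Hunk 5: at line 1 remove [iknhp,shl] add [cptlj] -> 10 lines: eazis cptlj fxso nlvs sll kkbrl tjyrw gvyh wsuv rbwg
Hunk 6: at line 1 remove [fxso,nlvs] add [waue,zitt,nps] -> 11 lines: eazis cptlj waue zitt nps sll kkbrl tjyrw gvyh wsuv rbwg
Final line count: 11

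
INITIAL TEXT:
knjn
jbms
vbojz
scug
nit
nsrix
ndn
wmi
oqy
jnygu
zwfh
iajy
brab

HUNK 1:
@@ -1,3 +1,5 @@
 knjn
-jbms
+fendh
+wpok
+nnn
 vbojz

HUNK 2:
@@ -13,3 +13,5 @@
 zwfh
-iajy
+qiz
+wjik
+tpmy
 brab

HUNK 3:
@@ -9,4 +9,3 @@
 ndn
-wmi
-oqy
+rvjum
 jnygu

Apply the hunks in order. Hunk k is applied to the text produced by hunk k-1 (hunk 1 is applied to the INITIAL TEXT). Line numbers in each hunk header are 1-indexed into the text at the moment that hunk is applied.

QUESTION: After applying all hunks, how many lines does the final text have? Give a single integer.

Answer: 16

Derivation:
Hunk 1: at line 1 remove [jbms] add [fendh,wpok,nnn] -> 15 lines: knjn fendh wpok nnn vbojz scug nit nsrix ndn wmi oqy jnygu zwfh iajy brab
Hunk 2: at line 13 remove [iajy] add [qiz,wjik,tpmy] -> 17 lines: knjn fendh wpok nnn vbojz scug nit nsrix ndn wmi oqy jnygu zwfh qiz wjik tpmy brab
Hunk 3: at line 9 remove [wmi,oqy] add [rvjum] -> 16 lines: knjn fendh wpok nnn vbojz scug nit nsrix ndn rvjum jnygu zwfh qiz wjik tpmy brab
Final line count: 16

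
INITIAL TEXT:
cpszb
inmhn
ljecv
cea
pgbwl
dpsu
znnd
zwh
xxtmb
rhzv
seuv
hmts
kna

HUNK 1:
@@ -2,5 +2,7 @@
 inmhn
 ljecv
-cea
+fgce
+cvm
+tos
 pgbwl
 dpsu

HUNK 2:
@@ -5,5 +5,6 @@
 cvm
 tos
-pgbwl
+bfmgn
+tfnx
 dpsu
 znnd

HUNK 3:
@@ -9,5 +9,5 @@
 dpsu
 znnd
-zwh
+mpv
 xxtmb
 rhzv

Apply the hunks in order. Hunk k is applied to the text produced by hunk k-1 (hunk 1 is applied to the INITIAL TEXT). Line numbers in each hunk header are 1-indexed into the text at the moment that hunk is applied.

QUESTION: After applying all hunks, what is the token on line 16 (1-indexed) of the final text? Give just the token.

Hunk 1: at line 2 remove [cea] add [fgce,cvm,tos] -> 15 lines: cpszb inmhn ljecv fgce cvm tos pgbwl dpsu znnd zwh xxtmb rhzv seuv hmts kna
Hunk 2: at line 5 remove [pgbwl] add [bfmgn,tfnx] -> 16 lines: cpszb inmhn ljecv fgce cvm tos bfmgn tfnx dpsu znnd zwh xxtmb rhzv seuv hmts kna
Hunk 3: at line 9 remove [zwh] add [mpv] -> 16 lines: cpszb inmhn ljecv fgce cvm tos bfmgn tfnx dpsu znnd mpv xxtmb rhzv seuv hmts kna
Final line 16: kna

Answer: kna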